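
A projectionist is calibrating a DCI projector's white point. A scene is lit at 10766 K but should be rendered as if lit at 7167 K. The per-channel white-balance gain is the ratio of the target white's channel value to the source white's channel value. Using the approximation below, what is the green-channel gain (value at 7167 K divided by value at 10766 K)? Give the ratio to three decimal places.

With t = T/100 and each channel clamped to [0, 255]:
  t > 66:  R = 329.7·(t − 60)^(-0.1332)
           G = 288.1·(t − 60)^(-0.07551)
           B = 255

1.112

At 10766 K (t = 107.66):
  G = 288.1·(107.66 − 60)^(-0.07551) = 288.1·47.66^(-0.07551) = 288.1·0.74693 = 215.192.
At 7167 K (t = 71.67):
  G = 288.1·(71.67 − 60)^(-0.07551) = 288.1·11.67^(-0.07551) = 288.1·0.83066 = 239.314.
Gain = 239.314 / 215.192 = 1.1121 → 1.112.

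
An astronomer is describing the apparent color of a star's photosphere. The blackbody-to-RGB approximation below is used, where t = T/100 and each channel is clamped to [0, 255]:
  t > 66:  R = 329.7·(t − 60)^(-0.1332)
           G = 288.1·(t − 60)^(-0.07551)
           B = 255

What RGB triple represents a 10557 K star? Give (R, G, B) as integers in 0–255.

t = 10557/100 = 105.57; the t > 66 branch applies.
R = 329.7·(105.57 − 60)^(-0.1332) = 329.7·45.57^(-0.1332) = 329.7·0.60126 = 198.236.
G = 288.1·(105.57 − 60)^(-0.07551) = 288.1·45.57^(-0.07551) = 288.1·0.74947 = 215.922.
B = 255 by definition for t > 66.
Rounded: (198, 216, 255).

(198, 216, 255)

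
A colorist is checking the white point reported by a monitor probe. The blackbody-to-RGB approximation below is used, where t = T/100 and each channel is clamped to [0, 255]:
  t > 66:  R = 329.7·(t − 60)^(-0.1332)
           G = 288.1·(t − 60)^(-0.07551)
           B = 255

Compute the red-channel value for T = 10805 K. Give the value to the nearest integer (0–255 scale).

197

t = 10805/100 = 108.05; the t > 66 branch applies.
R = 329.7·(108.05 − 60)^(-0.1332) = 329.7·48.05^(-0.1332) = 329.7·0.59703 = 196.842.
Rounded: 197.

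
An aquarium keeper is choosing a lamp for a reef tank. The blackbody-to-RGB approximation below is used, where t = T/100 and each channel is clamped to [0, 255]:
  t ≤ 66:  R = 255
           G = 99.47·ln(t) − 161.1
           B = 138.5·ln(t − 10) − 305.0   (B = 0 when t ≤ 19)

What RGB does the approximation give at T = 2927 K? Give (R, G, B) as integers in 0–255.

(255, 175, 105)

t = 2927/100 = 29.27; the t ≤ 66 branch applies.
R = 255 by definition for t ≤ 66.
G = 99.47·ln 29.27 − 161.1 = 99.47·3.3766 − 161.1 = 174.767.
B = 138.5·ln(29.27 − 10) − 305.0 = 138.5·ln 19.27 − 305.0 = 138.5·2.9585 − 305.0 = 104.759.
Rounded: (255, 175, 105).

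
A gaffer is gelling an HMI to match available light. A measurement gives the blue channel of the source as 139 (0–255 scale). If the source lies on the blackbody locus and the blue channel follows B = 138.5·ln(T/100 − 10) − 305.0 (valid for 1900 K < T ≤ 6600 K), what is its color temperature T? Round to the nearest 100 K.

ln(t − 10) = (139 + 305.0) / 138.5 = 3.2058.
t − 10 = e^3.2058 = 24.675, so t = 34.675.
T = 100·t = 3467 K → 3500 K to the nearest 100 K.

3500 K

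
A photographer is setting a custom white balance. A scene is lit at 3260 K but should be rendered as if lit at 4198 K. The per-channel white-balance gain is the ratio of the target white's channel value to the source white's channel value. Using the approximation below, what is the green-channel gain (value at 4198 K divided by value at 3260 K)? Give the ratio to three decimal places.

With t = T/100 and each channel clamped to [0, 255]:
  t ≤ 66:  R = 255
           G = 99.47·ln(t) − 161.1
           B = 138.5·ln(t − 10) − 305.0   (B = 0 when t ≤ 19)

1.136

At 3260 K (t = 32.6):
  G = 99.47·ln 32.6 − 161.1 = 99.47·3.4843 − 161.1 = 185.485.
At 4198 K (t = 41.98):
  G = 99.47·ln 41.98 − 161.1 = 99.47·3.7372 − 161.1 = 210.639.
Gain = 210.639 / 185.485 = 1.1356 → 1.136.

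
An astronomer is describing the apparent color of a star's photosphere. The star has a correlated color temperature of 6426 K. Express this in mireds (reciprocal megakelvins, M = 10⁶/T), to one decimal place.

M = 10⁶ / 6426 = 155.618 → 155.6 mireds.

155.6 mireds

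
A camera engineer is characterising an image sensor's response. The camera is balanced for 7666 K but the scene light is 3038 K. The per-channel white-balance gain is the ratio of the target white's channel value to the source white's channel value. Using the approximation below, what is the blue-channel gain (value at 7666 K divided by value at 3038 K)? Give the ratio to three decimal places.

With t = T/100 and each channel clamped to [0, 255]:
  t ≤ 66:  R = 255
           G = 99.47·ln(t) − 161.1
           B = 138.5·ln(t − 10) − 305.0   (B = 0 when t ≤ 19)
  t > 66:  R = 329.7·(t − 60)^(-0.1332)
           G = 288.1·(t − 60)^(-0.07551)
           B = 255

2.266

At 3038 K (t = 30.38):
  B = 138.5·ln(30.38 − 10) − 305.0 = 138.5·ln 20.38 − 305.0 = 138.5·3.0146 − 305.0 = 112.516.
At 7666 K (t = 76.66):
  B = 255 by definition for t > 66.
Gain = 255.000 / 112.516 = 2.2663 → 2.266.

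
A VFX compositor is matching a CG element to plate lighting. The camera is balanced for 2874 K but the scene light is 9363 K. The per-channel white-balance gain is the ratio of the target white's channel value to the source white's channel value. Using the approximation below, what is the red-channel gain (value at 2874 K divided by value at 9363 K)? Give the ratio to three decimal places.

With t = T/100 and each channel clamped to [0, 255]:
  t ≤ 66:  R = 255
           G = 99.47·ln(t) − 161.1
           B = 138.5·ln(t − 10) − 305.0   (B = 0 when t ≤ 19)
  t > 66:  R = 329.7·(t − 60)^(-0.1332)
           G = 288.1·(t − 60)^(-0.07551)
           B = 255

At 9363 K (t = 93.63):
  R = 329.7·(93.63 − 60)^(-0.1332) = 329.7·33.63^(-0.1332) = 329.7·0.62609 = 206.423.
At 2874 K (t = 28.74):
  R = 255 by definition for t ≤ 66.
Gain = 255.000 / 206.423 = 1.2353 → 1.235.

1.235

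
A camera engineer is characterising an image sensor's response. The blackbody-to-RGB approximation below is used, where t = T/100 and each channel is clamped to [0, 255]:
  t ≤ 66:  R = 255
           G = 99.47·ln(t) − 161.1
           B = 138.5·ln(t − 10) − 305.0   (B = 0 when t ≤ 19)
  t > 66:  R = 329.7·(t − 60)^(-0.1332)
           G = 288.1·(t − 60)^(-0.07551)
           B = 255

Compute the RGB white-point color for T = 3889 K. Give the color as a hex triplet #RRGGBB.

#FFCBA1

t = 3889/100 = 38.89; the t ≤ 66 branch applies.
R = 255 by definition for t ≤ 66.
G = 99.47·ln 38.89 − 161.1 = 99.47·3.6607 − 161.1 = 203.034.
B = 138.5·ln(38.89 − 10) − 305.0 = 138.5·ln 28.89 − 305.0 = 138.5·3.3635 − 305.0 = 160.844.
Rounded: (255, 203, 161).
In hex: #FFCBA1.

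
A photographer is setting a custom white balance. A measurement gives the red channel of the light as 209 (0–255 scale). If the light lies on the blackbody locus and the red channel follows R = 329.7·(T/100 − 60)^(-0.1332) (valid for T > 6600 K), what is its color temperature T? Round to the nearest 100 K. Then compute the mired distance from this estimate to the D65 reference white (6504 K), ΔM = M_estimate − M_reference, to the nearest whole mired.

(t − 60)^(-0.1332) = 209/329.7 = 0.63391.
t − 60 = 0.63391^(1/-0.1332) = 0.63391^(-7.508) = 30.639, so t = 90.639.
T = 100·t = 9064 K → 9100 K to the nearest 100 K.
M_estimate = 10⁶/9100 = 109.89; M_reference = 10⁶/6504 = 153.75.
ΔM = 109.89 − 153.75 = -43.86 → -44 mireds.

-44 mireds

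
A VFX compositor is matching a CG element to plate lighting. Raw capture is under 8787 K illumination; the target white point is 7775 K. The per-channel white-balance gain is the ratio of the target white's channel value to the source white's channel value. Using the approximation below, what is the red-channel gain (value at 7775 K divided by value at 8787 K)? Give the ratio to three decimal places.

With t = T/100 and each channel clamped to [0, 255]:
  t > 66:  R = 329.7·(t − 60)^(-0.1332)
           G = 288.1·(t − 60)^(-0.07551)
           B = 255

At 8787 K (t = 87.87):
  R = 329.7·(87.87 − 60)^(-0.1332) = 329.7·27.87^(-0.1332) = 329.7·0.64196 = 211.654.
At 7775 K (t = 77.75):
  R = 329.7·(77.75 − 60)^(-0.1332) = 329.7·17.75^(-0.1332) = 329.7·0.68172 = 224.763.
Gain = 224.763 / 211.654 = 1.0619 → 1.062.

1.062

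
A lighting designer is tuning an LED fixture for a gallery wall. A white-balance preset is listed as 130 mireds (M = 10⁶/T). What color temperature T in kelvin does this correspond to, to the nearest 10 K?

7690 K

T = 10⁶ / 130 = 7692.31 K → 7690 K.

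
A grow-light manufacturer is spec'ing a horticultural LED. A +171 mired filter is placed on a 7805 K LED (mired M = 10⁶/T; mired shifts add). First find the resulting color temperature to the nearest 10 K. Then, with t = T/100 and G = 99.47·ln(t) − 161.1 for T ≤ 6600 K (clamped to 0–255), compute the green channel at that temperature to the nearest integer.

188

M_in = 10⁶/7805 = 128.12; M_out = 128.12 + (+171) = 299.12.
T_out = 10⁶/299.12 = 3343.1 K → 3340 K; t = 33.4.
G = 99.47·ln 33.4 − 161.1 = 99.47·3.5086 − 161.1 = 187.896.
Rounded: 188.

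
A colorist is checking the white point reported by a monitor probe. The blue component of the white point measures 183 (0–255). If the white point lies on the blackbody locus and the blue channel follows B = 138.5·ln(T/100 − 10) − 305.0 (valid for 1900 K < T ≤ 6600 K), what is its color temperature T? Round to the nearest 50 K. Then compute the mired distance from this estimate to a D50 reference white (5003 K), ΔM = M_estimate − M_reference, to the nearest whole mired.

ln(t − 10) = (183 + 305.0) / 138.5 = 3.5235.
t − 10 = e^3.5235 = 33.902, so t = 43.902.
T = 100·t = 4390 K → 4400 K to the nearest 50 K.
M_estimate = 10⁶/4400 = 227.27; M_reference = 10⁶/5003 = 199.88.
ΔM = 227.27 − 199.88 = 27.39 → +27 mireds.

+27 mireds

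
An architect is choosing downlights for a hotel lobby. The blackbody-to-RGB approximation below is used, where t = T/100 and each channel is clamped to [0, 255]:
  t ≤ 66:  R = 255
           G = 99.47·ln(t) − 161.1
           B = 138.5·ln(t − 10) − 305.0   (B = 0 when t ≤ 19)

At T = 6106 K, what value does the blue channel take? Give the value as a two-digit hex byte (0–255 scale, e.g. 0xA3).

t = 6106/100 = 61.06; the t ≤ 66 branch applies.
B = 138.5·ln(61.06 − 10) − 305.0 = 138.5·ln 51.06 − 305.0 = 138.5·3.9330 − 305.0 = 239.721.
Rounded: 240; in hex, 0xF0.

0xF0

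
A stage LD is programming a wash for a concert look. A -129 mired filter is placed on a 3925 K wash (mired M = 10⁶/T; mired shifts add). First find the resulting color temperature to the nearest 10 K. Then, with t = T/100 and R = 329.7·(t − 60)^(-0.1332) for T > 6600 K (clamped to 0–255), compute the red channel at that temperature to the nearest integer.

M_in = 10⁶/3925 = 254.78; M_out = 254.78 + (-129) = 125.78.
T_out = 10⁶/125.78 = 7950.6 K → 7950 K; t = 79.5.
R = 329.7·(79.5 − 60)^(-0.1332) = 329.7·19.5^(-0.1332) = 329.7·0.67324 = 221.966.
Rounded: 222.

222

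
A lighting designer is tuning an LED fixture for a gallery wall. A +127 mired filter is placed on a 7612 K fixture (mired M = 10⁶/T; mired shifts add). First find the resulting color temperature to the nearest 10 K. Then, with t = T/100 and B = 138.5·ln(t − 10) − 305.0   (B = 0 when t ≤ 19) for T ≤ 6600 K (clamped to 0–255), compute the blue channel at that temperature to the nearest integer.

160

M_in = 10⁶/7612 = 131.37; M_out = 131.37 + (+127) = 258.37.
T_out = 10⁶/258.37 = 3870.4 K → 3870 K; t = 38.7.
B = 138.5·ln(38.7 − 10) − 305.0 = 138.5·ln 28.7 − 305.0 = 138.5·3.3569 − 305.0 = 159.930.
Rounded: 160.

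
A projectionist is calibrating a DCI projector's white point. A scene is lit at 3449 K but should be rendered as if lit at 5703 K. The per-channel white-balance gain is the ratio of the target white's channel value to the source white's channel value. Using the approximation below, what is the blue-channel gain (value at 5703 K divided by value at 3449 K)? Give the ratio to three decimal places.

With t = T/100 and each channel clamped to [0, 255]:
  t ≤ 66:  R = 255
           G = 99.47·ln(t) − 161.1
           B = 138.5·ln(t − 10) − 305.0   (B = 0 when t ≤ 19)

1.655

At 3449 K (t = 34.49):
  B = 138.5·ln(34.49 − 10) − 305.0 = 138.5·ln 24.49 − 305.0 = 138.5·3.1983 − 305.0 = 137.960.
At 5703 K (t = 57.03):
  B = 138.5·ln(57.03 − 10) − 305.0 = 138.5·ln 47.03 − 305.0 = 138.5·3.8508 − 305.0 = 228.334.
Gain = 228.334 / 137.960 = 1.6551 → 1.655.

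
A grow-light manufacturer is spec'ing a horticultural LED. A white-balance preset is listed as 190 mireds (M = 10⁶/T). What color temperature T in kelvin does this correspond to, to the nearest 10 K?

5260 K

T = 10⁶ / 190 = 5263.16 K → 5260 K.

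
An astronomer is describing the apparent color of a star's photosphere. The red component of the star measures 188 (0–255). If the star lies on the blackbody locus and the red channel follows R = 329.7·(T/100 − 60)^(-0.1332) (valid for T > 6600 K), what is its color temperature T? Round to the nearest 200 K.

12800 K

(t − 60)^(-0.1332) = 188/329.7 = 0.57022.
t − 60 = 0.57022^(1/-0.1332) = 0.57022^(-7.508) = 67.848, so t = 127.848.
T = 100·t = 12785 K → 12800 K to the nearest 200 K.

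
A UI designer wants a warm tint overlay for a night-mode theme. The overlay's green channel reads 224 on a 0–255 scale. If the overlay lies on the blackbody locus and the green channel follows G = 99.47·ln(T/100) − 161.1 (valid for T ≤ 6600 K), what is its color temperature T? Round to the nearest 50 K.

4800 K

ln t = (224 + 161.1) / 99.47 = 3.8715.
t = e^3.8715 = 48.015.
T = 100·t = 4802 K → 4800 K to the nearest 50 K.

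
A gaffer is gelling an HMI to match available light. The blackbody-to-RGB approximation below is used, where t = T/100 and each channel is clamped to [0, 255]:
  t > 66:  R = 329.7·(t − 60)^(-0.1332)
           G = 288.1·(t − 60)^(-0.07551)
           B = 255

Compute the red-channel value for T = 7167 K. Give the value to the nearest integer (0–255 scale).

238

t = 7167/100 = 71.67; the t > 66 branch applies.
R = 329.7·(71.67 − 60)^(-0.1332) = 329.7·11.67^(-0.1332) = 329.7·0.72089 = 237.676.
Rounded: 238.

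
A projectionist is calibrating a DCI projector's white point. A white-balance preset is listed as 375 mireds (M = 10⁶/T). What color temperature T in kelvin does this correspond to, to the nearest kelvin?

2667 K

T = 10⁶ / 375 = 2666.67 K → 2667 K.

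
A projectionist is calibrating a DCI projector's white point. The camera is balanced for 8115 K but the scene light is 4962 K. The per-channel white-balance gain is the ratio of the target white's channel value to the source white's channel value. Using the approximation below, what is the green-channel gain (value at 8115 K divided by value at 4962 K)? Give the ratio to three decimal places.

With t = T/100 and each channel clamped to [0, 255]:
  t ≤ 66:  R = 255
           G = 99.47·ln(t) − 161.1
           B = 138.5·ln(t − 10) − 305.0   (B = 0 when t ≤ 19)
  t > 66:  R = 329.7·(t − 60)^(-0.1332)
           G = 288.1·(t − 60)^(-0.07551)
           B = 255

1.007

At 4962 K (t = 49.62):
  G = 99.47·ln 49.62 − 161.1 = 99.47·3.9044 − 161.1 = 227.270.
At 8115 K (t = 81.15):
  G = 288.1·(81.15 − 60)^(-0.07551) = 288.1·21.15^(-0.07551) = 288.1·0.79419 = 228.807.
Gain = 228.807 / 227.270 = 1.0068 → 1.007.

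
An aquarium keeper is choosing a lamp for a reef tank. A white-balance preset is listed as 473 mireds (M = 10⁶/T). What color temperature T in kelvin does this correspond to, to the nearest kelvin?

T = 10⁶ / 473 = 2114.16 K → 2114 K.

2114 K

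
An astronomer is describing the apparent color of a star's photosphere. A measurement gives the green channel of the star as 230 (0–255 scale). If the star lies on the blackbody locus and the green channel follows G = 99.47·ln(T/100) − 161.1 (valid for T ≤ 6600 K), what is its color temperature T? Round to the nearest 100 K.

5100 K

ln t = (230 + 161.1) / 99.47 = 3.9318.
t = e^3.9318 = 51.001.
T = 100·t = 5100 K → 5100 K to the nearest 100 K.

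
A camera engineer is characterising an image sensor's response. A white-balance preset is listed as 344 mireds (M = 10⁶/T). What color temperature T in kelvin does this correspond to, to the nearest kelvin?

T = 10⁶ / 344 = 2906.98 K → 2907 K.

2907 K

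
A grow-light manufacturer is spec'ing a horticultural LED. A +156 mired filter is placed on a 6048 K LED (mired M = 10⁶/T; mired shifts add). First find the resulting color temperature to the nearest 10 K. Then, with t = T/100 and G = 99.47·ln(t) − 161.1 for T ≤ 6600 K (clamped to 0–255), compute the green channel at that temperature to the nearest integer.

181

M_in = 10⁶/6048 = 165.34; M_out = 165.34 + (+156) = 321.34.
T_out = 10⁶/321.34 = 3111.9 K → 3110 K; t = 31.1.
G = 99.47·ln 31.1 − 161.1 = 99.47·3.4372 − 161.1 = 180.799.
Rounded: 181.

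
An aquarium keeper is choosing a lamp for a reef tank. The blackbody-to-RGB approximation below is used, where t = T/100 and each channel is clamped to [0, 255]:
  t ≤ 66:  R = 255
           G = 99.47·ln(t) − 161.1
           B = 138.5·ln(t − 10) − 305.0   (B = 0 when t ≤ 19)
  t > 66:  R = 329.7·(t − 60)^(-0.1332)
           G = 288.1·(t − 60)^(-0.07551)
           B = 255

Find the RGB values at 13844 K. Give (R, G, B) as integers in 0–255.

t = 13844/100 = 138.44; the t > 66 branch applies.
R = 329.7·(138.44 − 60)^(-0.1332) = 329.7·78.44^(-0.1332) = 329.7·0.55930 = 184.402.
G = 288.1·(138.44 − 60)^(-0.07551) = 288.1·78.44^(-0.07551) = 288.1·0.71936 = 207.246.
B = 255 by definition for t > 66.
Rounded: (184, 207, 255).

(184, 207, 255)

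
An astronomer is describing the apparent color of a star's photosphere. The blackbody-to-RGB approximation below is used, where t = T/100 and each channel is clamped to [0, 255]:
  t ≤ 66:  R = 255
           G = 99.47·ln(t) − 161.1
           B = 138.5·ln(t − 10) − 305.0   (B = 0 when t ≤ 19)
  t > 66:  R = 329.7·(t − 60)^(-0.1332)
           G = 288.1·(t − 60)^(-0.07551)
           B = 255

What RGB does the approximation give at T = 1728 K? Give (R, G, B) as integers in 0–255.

t = 1728/100 = 17.28; the t ≤ 66 branch applies.
R = 255 by definition for t ≤ 66.
G = 99.47·ln 17.28 − 161.1 = 99.47·2.8495 − 161.1 = 122.345.
t = 17.28 ≤ 19, so B = 0.
Rounded: (255, 122, 0).

(255, 122, 0)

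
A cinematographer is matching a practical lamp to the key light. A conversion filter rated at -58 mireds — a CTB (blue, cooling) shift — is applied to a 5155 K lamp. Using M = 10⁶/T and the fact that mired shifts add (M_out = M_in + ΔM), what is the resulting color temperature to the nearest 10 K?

7350 K

M_in = 10⁶/5155 = 193.99 mireds.
M_out = 193.99 + (-58) = 135.99 mireds.
T_out = 10⁶/135.99 = 7353.7 K → 7350 K.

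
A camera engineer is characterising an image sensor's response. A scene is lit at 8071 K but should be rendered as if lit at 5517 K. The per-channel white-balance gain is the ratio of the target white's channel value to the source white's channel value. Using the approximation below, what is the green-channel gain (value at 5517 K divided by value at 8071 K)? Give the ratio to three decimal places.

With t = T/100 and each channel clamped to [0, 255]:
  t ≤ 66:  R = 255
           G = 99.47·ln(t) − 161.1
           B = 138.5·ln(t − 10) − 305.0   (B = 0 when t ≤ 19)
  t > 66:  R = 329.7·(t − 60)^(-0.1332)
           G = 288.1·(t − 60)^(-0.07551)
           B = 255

At 8071 K (t = 80.71):
  G = 288.1·(80.71 − 60)^(-0.07551) = 288.1·20.71^(-0.07551) = 288.1·0.79545 = 229.170.
At 5517 K (t = 55.17):
  G = 99.47·ln 55.17 − 161.1 = 99.47·4.0104 − 161.1 = 237.816.
Gain = 237.816 / 229.170 = 1.0377 → 1.038.

1.038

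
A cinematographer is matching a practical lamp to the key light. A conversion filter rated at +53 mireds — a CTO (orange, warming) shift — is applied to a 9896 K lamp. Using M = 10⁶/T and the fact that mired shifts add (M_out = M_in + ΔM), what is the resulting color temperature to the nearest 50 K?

6500 K

M_in = 10⁶/9896 = 101.05 mireds.
M_out = 101.05 + (+53) = 154.05 mireds.
T_out = 10⁶/154.05 = 6491.4 K → 6500 K.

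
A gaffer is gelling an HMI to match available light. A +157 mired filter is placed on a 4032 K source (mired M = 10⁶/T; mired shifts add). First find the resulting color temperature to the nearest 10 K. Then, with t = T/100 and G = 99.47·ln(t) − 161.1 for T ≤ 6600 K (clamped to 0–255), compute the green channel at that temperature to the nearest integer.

M_in = 10⁶/4032 = 248.02; M_out = 248.02 + (+157) = 405.02.
T_out = 10⁶/405.02 = 2469.0 K → 2470 K; t = 24.7.
G = 99.47·ln 24.7 − 161.1 = 99.47·3.2068 − 161.1 = 157.881.
Rounded: 158.

158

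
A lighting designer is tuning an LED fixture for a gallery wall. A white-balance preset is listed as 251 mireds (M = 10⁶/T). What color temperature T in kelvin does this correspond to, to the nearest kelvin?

T = 10⁶ / 251 = 3984.06 K → 3984 K.

3984 K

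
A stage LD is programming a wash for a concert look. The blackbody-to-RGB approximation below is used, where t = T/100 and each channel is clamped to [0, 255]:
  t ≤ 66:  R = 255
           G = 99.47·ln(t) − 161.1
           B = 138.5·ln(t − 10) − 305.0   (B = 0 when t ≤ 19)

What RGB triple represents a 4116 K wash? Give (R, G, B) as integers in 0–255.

t = 4116/100 = 41.16; the t ≤ 66 branch applies.
R = 255 by definition for t ≤ 66.
G = 99.47·ln 41.16 − 161.1 = 99.47·3.7175 − 161.1 = 208.676.
B = 138.5·ln(41.16 − 10) − 305.0 = 138.5·ln 31.16 − 305.0 = 138.5·3.4391 − 305.0 = 171.320.
Rounded: (255, 209, 171).

(255, 209, 171)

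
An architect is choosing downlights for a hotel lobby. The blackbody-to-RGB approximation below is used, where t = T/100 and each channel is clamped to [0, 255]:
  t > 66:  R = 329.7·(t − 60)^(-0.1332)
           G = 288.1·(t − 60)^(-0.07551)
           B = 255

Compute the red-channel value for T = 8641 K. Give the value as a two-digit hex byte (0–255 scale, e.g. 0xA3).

0xD5

t = 8641/100 = 86.41; the t > 66 branch applies.
R = 329.7·(86.41 − 60)^(-0.1332) = 329.7·26.41^(-0.1332) = 329.7·0.64658 = 213.177.
Rounded: 213; in hex, 0xD5.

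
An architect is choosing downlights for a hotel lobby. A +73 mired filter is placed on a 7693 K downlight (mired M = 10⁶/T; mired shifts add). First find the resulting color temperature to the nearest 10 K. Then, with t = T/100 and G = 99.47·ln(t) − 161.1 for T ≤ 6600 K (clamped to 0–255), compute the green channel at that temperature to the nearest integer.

M_in = 10⁶/7693 = 129.99; M_out = 129.99 + (+73) = 202.99.
T_out = 10⁶/202.99 = 4926.4 K → 4930 K; t = 49.3.
G = 99.47·ln 49.3 − 161.1 = 99.47·3.8979 − 161.1 = 226.627.
Rounded: 227.

227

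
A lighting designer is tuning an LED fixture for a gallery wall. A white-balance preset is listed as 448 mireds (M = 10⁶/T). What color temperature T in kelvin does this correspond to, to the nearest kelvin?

2232 K

T = 10⁶ / 448 = 2232.14 K → 2232 K.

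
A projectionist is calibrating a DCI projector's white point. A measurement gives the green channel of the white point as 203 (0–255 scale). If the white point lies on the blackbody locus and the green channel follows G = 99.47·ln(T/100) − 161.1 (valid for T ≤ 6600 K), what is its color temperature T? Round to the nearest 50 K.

ln t = (203 + 161.1) / 99.47 = 3.6604.
t = e^3.6604 = 38.877.
T = 100·t = 3888 K → 3900 K to the nearest 50 K.

3900 K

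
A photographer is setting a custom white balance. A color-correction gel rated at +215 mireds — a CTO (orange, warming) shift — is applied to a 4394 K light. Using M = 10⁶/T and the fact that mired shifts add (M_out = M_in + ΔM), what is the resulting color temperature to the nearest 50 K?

2250 K

M_in = 10⁶/4394 = 227.58 mireds.
M_out = 227.58 + (+215) = 442.58 mireds.
T_out = 10⁶/442.58 = 2259.5 K → 2250 K.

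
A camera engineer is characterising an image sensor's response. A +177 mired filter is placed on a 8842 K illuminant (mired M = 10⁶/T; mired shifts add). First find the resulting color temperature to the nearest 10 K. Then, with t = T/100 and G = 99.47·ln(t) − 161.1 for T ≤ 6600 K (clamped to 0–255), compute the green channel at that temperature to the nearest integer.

191

M_in = 10⁶/8842 = 113.10; M_out = 113.10 + (+177) = 290.10.
T_out = 10⁶/290.10 = 3447.1 K → 3450 K; t = 34.5.
G = 99.47·ln 34.5 − 161.1 = 99.47·3.5410 − 161.1 = 191.119.
Rounded: 191.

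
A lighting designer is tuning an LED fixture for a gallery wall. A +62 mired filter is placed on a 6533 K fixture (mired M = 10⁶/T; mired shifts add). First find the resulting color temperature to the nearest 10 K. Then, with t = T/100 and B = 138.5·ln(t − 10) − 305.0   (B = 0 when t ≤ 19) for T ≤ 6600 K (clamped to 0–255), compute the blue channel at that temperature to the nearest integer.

M_in = 10⁶/6533 = 153.07; M_out = 153.07 + (+62) = 215.07.
T_out = 10⁶/215.07 = 4649.7 K → 4650 K; t = 46.5.
B = 138.5·ln(46.5 − 10) − 305.0 = 138.5·ln 36.5 − 305.0 = 138.5·3.5973 − 305.0 = 193.228.
Rounded: 193.

193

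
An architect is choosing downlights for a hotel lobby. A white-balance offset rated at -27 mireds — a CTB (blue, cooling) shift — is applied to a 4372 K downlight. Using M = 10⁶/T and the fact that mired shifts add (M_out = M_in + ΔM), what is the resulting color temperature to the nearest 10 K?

M_in = 10⁶/4372 = 228.73 mireds.
M_out = 228.73 + (-27) = 201.73 mireds.
T_out = 10⁶/201.73 = 4957.2 K → 4960 K.

4960 K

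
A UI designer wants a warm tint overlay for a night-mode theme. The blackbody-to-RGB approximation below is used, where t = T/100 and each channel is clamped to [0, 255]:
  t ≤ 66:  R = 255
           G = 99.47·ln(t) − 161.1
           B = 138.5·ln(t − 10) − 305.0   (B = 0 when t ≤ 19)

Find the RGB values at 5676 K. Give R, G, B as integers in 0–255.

t = 5676/100 = 56.76; the t ≤ 66 branch applies.
R = 255 by definition for t ≤ 66.
G = 99.47·ln 56.76 − 161.1 = 99.47·4.0388 − 161.1 = 240.643.
B = 138.5·ln(56.76 − 10) − 305.0 = 138.5·ln 46.76 − 305.0 = 138.5·3.8450 − 305.0 = 227.536.
Rounded: (255, 241, 228).

R=255, G=241, B=228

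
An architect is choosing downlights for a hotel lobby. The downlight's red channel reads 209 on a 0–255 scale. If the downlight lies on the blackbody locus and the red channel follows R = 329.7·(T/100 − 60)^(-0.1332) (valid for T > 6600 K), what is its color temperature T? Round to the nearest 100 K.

9100 K

(t − 60)^(-0.1332) = 209/329.7 = 0.63391.
t − 60 = 0.63391^(1/-0.1332) = 0.63391^(-7.508) = 30.639, so t = 90.639.
T = 100·t = 9064 K → 9100 K to the nearest 100 K.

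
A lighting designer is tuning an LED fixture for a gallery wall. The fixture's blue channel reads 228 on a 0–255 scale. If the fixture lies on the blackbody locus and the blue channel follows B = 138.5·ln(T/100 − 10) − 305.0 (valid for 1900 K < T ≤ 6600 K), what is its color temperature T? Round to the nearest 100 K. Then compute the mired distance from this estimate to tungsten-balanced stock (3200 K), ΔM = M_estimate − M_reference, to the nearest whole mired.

ln(t − 10) = (228 + 305.0) / 138.5 = 3.8484.
t − 10 = e^3.8484 = 46.917, so t = 56.917.
T = 100·t = 5692 K → 5700 K to the nearest 100 K.
M_estimate = 10⁶/5700 = 175.44; M_reference = 10⁶/3200 = 312.50.
ΔM = 175.44 − 312.50 = -137.06 → -137 mireds.

-137 mireds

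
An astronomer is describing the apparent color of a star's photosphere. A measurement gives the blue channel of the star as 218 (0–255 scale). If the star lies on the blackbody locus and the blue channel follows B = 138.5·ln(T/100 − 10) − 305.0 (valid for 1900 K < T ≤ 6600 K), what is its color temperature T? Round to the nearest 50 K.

ln(t − 10) = (218 + 305.0) / 138.5 = 3.7762.
t − 10 = e^3.7762 = 43.649, so t = 53.649.
T = 100·t = 5365 K → 5350 K to the nearest 50 K.

5350 K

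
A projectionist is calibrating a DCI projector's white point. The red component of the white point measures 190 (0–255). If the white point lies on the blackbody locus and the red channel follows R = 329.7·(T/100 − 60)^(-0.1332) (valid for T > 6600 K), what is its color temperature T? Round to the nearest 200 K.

(t − 60)^(-0.1332) = 190/329.7 = 0.57628.
t − 60 = 0.57628^(1/-0.1332) = 0.57628^(-7.508) = 62.667, so t = 122.667.
T = 100·t = 12267 K → 12200 K to the nearest 200 K.

12200 K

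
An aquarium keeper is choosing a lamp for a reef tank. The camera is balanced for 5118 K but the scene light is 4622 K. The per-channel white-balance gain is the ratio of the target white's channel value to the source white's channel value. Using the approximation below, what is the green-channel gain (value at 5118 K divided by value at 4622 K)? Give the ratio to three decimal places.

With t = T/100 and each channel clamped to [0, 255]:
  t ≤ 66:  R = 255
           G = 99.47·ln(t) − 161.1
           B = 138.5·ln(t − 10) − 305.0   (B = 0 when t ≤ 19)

At 4622 K (t = 46.22):
  G = 99.47·ln 46.22 − 161.1 = 99.47·3.8334 − 161.1 = 220.210.
At 5118 K (t = 51.18):
  G = 99.47·ln 51.18 − 161.1 = 99.47·3.9353 − 161.1 = 230.349.
Gain = 230.349 / 220.210 = 1.0460 → 1.046.

1.046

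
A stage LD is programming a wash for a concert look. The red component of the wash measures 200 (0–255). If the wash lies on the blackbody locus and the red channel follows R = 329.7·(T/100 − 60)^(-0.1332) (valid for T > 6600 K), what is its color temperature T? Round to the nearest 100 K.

(t − 60)^(-0.1332) = 200/329.7 = 0.60661.
t − 60 = 0.60661^(1/-0.1332) = 0.60661^(-7.508) = 42.638, so t = 102.638.
T = 100·t = 10264 K → 10300 K to the nearest 100 K.

10300 K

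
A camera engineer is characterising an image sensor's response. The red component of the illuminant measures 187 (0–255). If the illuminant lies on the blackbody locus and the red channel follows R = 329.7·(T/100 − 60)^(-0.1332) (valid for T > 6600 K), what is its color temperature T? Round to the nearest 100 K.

13100 K

(t − 60)^(-0.1332) = 187/329.7 = 0.56718.
t − 60 = 0.56718^(1/-0.1332) = 0.56718^(-7.508) = 70.620, so t = 130.620.
T = 100·t = 13062 K → 13100 K to the nearest 100 K.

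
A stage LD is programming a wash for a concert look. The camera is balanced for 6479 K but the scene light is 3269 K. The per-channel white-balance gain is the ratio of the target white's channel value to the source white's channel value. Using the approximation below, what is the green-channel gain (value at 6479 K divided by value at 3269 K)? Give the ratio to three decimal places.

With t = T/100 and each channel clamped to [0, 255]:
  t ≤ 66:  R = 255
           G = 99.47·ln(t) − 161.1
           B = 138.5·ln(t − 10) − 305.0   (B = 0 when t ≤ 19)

At 3269 K (t = 32.69):
  G = 99.47·ln 32.69 − 161.1 = 99.47·3.4871 − 161.1 = 185.759.
At 6479 K (t = 64.79):
  G = 99.47·ln 64.79 − 161.1 = 99.47·4.1712 − 161.1 = 253.804.
Gain = 253.804 / 185.759 = 1.3663 → 1.366.

1.366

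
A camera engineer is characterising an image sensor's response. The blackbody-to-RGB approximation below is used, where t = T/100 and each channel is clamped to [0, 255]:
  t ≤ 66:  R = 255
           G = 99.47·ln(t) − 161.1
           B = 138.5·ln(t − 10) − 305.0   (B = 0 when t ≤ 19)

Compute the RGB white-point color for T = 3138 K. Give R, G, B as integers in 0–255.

t = 3138/100 = 31.38; the t ≤ 66 branch applies.
R = 255 by definition for t ≤ 66.
G = 99.47·ln 31.38 − 161.1 = 99.47·3.4462 − 161.1 = 181.691.
B = 138.5·ln(31.38 − 10) − 305.0 = 138.5·ln 21.38 − 305.0 = 138.5·3.0625 − 305.0 = 119.150.
Rounded: (255, 182, 119).

R=255, G=182, B=119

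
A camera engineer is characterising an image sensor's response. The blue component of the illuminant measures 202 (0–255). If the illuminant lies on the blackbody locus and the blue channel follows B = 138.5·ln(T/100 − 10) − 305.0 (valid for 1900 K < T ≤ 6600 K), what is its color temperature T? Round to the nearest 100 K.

4900 K

ln(t − 10) = (202 + 305.0) / 138.5 = 3.6606.
t − 10 = e^3.6606 = 38.887, so t = 48.887.
T = 100·t = 4889 K → 4900 K to the nearest 100 K.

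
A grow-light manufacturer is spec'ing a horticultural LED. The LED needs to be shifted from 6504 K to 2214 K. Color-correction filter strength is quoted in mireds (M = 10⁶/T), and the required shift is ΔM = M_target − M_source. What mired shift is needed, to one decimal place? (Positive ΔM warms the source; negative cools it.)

+297.9 mireds

M_source = 10⁶/6504 = 153.752; M_target = 10⁶/2214 = 451.671.
ΔM = 451.671 − 153.752 = 297.920 → +297.9 mireds, a warming shift.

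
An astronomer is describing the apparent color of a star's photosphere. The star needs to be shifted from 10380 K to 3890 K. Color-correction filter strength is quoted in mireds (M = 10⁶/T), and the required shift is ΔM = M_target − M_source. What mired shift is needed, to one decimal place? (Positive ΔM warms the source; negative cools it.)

M_source = 10⁶/10380 = 96.339; M_target = 10⁶/3890 = 257.069.
ΔM = 257.069 − 96.339 = 160.730 → +160.7 mireds, a warming shift.

+160.7 mireds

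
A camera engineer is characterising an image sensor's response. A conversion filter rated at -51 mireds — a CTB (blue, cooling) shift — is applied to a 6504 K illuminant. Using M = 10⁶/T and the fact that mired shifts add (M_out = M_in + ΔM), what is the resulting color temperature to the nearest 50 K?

9750 K

M_in = 10⁶/6504 = 153.75 mireds.
M_out = 153.75 + (-51) = 102.75 mireds.
T_out = 10⁶/102.75 = 9732.2 K → 9750 K.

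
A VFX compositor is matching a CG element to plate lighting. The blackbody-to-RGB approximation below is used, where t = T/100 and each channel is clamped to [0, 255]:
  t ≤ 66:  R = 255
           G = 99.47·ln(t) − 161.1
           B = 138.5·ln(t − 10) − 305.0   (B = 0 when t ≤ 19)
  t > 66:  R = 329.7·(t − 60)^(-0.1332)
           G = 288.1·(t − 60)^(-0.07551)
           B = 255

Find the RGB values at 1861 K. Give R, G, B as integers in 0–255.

t = 1861/100 = 18.61; the t ≤ 66 branch applies.
R = 255 by definition for t ≤ 66.
G = 99.47·ln 18.61 − 161.1 = 99.47·2.9237 − 161.1 = 129.720.
t = 18.61 ≤ 19, so B = 0.
Rounded: (255, 130, 0).

R=255, G=130, B=0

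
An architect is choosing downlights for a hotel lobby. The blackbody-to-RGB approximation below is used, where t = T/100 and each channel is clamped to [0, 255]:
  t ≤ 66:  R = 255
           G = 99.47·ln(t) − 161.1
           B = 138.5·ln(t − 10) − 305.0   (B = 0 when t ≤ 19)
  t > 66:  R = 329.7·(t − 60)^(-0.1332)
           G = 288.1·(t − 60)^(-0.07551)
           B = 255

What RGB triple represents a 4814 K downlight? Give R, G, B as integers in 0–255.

t = 4814/100 = 48.14; the t ≤ 66 branch applies.
R = 255 by definition for t ≤ 66.
G = 99.47·ln 48.14 − 161.1 = 99.47·3.8741 − 161.1 = 224.258.
B = 138.5·ln(48.14 − 10) − 305.0 = 138.5·ln 38.14 − 305.0 = 138.5·3.6413 − 305.0 = 199.315.
Rounded: (255, 224, 199).

R=255, G=224, B=199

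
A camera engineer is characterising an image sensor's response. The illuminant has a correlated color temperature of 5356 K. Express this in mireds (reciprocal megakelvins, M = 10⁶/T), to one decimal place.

186.7 mireds

M = 10⁶ / 5356 = 186.706 → 186.7 mireds.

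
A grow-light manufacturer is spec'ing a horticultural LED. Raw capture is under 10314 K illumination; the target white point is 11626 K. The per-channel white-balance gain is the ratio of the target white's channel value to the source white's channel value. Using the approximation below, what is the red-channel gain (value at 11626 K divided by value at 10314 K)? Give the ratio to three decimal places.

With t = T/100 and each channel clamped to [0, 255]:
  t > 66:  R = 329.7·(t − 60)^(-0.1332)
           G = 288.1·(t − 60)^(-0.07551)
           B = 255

0.965

At 10314 K (t = 103.14):
  R = 329.7·(103.14 − 60)^(-0.1332) = 329.7·43.14^(-0.1332) = 329.7·0.60567 = 199.688.
At 11626 K (t = 116.26):
  R = 329.7·(116.26 − 60)^(-0.1332) = 329.7·56.26^(-0.1332) = 329.7·0.58462 = 192.749.
Gain = 192.749 / 199.688 = 0.9652 → 0.965.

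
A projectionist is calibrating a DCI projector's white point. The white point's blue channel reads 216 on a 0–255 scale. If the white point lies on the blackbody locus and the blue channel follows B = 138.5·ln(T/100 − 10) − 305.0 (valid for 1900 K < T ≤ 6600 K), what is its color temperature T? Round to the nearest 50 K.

ln(t − 10) = (216 + 305.0) / 138.5 = 3.7617.
t − 10 = e^3.7617 = 43.023, so t = 53.023.
T = 100·t = 5302 K → 5300 K to the nearest 50 K.

5300 K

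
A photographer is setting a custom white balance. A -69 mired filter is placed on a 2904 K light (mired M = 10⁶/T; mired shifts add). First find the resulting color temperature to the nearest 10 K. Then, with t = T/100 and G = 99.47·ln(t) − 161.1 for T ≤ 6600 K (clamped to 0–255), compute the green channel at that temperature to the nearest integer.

196

M_in = 10⁶/2904 = 344.35; M_out = 344.35 + (-69) = 275.35.
T_out = 10⁶/275.35 = 3631.7 K → 3630 K; t = 36.3.
G = 99.47·ln 36.3 − 161.1 = 99.47·3.5918 − 161.1 = 196.178.
Rounded: 196.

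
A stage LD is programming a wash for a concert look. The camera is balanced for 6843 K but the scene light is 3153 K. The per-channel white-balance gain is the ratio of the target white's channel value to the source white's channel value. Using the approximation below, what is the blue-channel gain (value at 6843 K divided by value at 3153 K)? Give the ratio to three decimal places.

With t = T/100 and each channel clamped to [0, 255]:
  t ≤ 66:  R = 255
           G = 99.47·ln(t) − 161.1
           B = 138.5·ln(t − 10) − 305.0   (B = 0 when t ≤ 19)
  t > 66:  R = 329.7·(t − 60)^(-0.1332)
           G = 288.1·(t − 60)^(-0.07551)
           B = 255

At 3153 K (t = 31.53):
  B = 138.5·ln(31.53 − 10) − 305.0 = 138.5·ln 21.53 − 305.0 = 138.5·3.0694 − 305.0 = 120.118.
At 6843 K (t = 68.43):
  B = 255 by definition for t > 66.
Gain = 255.000 / 120.118 = 2.1229 → 2.123.

2.123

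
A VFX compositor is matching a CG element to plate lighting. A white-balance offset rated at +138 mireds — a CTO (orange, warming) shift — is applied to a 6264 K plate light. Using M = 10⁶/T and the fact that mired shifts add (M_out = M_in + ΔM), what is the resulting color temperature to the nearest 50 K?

3350 K

M_in = 10⁶/6264 = 159.64 mireds.
M_out = 159.64 + (+138) = 297.64 mireds.
T_out = 10⁶/297.64 = 3359.7 K → 3350 K.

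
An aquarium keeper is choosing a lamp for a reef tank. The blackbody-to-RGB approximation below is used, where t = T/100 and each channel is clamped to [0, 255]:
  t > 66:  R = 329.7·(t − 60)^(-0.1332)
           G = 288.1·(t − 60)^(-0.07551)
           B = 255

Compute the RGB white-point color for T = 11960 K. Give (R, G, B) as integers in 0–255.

t = 11960/100 = 119.6; the t > 66 branch applies.
R = 329.7·(119.6 − 60)^(-0.1332) = 329.7·59.6^(-0.1332) = 329.7·0.58015 = 191.274.
G = 288.1·(119.6 − 60)^(-0.07551) = 288.1·59.6^(-0.07551) = 288.1·0.73443 = 211.590.
B = 255 by definition for t > 66.
Rounded: (191, 212, 255).

(191, 212, 255)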